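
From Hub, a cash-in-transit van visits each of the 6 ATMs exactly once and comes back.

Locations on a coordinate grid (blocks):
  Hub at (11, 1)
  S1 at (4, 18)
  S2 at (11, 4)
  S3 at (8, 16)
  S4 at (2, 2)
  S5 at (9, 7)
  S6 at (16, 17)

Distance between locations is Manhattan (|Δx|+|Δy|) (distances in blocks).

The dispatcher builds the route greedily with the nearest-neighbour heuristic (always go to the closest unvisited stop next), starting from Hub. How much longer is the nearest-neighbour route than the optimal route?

From Hub: S2=3, S5=8, S4=10, S3=18, S6=21, S1=24 → choose S2 (3).
From S2: S5=5, S4=11, S3=15, S6=18, S1=21 → choose S5 (5).
From S5: S3=10, S4=12, S1=16, S6=17 → choose S3 (10).
From S3: S1=6, S6=9, S4=20 → choose S1 (6).
From S1: S6=13, S4=18 → choose S6 (13).
From S6: S4=29 → choose S4 (29).
NN route Hub → S2 → S5 → S3 → S1 → S6 → S4 → Hub costs 76.
Optimal: Hub → S2 → S5 → S3 → S6 → S1 → S4 → Hub costs 68 (by enumerating all 360 distinct tours).
Excess = 76 − 68 = 8.

8 blocks longer than the optimal tour.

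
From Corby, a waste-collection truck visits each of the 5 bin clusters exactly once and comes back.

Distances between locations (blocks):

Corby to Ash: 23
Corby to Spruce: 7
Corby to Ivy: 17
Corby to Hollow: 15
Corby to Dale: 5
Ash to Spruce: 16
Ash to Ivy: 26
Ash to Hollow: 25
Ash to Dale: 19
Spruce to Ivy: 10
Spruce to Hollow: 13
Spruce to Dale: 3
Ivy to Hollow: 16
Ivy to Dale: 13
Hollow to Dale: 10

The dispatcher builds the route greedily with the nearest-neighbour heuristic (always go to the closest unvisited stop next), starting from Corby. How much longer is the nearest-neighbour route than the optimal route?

The nearest-neighbour route is 2 blocks longer than optimal.

Corby: Dale=5, Spruce=7, Hollow=15, Ivy=17, Ash=23 ⇒ Dale
Dale: Spruce=3, Hollow=10, Ivy=13, Ash=19 ⇒ Spruce
Spruce: Ivy=10, Hollow=13, Ash=16 ⇒ Ivy
Ivy: Hollow=16, Ash=26 ⇒ Hollow
Hollow: Ash=25 ⇒ Ash
NN route Corby → Dale → Spruce → Ivy → Hollow → Ash → Corby costs 82.
Optimal: Corby → Ash → Spruce → Ivy → Hollow → Dale → Corby costs 80 (by enumerating all 60 distinct tours).
Excess = 82 − 80 = 2.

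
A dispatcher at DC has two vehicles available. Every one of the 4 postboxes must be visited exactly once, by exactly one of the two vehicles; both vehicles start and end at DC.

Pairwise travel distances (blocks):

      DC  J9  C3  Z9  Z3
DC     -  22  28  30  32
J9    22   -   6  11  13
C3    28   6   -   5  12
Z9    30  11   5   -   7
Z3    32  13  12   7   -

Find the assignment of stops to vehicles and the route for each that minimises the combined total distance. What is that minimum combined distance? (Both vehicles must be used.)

There are 2^3 − 1 = 7 ways to divide the 4 stops into two non-empty groups. For each, the best each vehicle can do is its own shortest tour through its group:
  {J9} + {C3, Z9, Z3}: 44 + 72 = 116
  {C3} + {J9, Z9, Z3}: 56 + 72 = 128
  {J9, C3} + {Z9, Z3}: 56 + 69 = 125
  {Z9} + {J9, C3, Z3}: 60 + 72 = 132
  {J9, Z9} + {C3, Z3}: 63 + 72 = 135
  {C3, Z9} + {J9, Z3}: 63 + 67 = 130
  … (7 splits in total)
Best: vehicle 1 DC → J9 → DC = 44; vehicle 2 DC → C3 → Z9 → Z3 → DC = 72; combined 116.

Minimum combined distance: 116 blocks.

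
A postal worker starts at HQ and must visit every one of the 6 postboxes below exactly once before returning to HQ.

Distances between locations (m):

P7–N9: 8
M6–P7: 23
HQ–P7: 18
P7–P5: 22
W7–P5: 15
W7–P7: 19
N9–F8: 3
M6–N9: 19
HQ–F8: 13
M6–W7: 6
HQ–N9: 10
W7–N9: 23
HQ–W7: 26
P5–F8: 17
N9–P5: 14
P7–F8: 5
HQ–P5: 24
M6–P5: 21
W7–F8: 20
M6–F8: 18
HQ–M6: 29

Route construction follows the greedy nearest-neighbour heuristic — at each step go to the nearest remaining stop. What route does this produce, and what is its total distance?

Total distance 88 m via the nearest-neighbour route HQ → N9 → F8 → P7 → W7 → M6 → P5 → HQ.

HQ → [N9:10 / F8:13 / P7:18 / P5:24 / W7:26 / M6:29] → N9 (10)
N9 → [F8:3 / P7:8 / P5:14 / M6:19 / W7:23] → F8 (3)
F8 → [P7:5 / P5:17 / M6:18 / W7:20] → P7 (5)
P7 → [W7:19 / P5:22 / M6:23] → W7 (19)
W7 → [M6:6 / P5:15] → M6 (6)
M6 → [P5:21] → P5 (21)
Return P5→HQ: 24.
Total = 10 + 3 + 5 + 19 + 6 + 21 + 24 = 88.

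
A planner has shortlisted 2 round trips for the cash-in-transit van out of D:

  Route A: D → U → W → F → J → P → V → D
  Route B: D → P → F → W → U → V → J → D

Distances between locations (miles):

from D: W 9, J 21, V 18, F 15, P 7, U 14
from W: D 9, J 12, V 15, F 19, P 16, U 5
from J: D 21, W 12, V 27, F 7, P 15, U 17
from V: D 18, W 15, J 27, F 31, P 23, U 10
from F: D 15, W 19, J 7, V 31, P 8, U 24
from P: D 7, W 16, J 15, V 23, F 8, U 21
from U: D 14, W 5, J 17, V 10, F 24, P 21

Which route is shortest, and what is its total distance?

Route A: 14 + 5 + 19 + 7 + 15 + 23 + 18 = 101
Route B: 7 + 8 + 19 + 5 + 10 + 27 + 21 = 97

97 miles — Route B is the shortest.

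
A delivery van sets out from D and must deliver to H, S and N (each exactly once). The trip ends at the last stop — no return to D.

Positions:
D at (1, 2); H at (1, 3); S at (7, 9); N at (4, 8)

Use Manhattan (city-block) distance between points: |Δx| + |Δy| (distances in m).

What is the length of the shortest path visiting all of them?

Shortest open route: 13 m.

There are 3! = 6 possible orderings.
D - H - S - N: 1+12+4 = 17
D - H - N - S: 1+8+4 = 13
D - S - H - N: 13+12+8 = 33
D - S - N - H: 13+4+8 = 25
D - N - H - S: 9+8+12 = 29
D - N - S - H: 9+4+12 = 25
The minimum is 13.
One shortest path: D → H → N → S.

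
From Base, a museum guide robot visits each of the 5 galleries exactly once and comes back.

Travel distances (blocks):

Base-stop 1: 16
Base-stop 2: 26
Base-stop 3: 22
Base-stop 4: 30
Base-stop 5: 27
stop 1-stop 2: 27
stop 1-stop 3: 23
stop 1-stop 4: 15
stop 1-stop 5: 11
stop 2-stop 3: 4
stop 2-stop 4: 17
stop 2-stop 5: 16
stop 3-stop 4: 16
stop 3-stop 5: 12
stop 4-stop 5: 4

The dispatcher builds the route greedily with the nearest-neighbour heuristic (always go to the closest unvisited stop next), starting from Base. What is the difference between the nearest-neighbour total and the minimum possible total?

3 blocks longer than the optimal tour.

Base: stop 1=16, stop 3=22, stop 2=26, stop 5=27, stop 4=30 ⇒ stop 1
stop 1: stop 5=11, stop 4=15, stop 3=23, stop 2=27 ⇒ stop 5
stop 5: stop 4=4, stop 3=12, stop 2=16 ⇒ stop 4
stop 4: stop 3=16, stop 2=17 ⇒ stop 3
stop 3: stop 2=4 ⇒ stop 2
NN route Base → stop 1 → stop 5 → stop 4 → stop 3 → stop 2 → Base costs 77.
Optimal: Base → stop 1 → stop 5 → stop 4 → stop 2 → stop 3 → Base costs 74 (by enumerating all 60 distinct tours).
Excess = 77 − 74 = 3.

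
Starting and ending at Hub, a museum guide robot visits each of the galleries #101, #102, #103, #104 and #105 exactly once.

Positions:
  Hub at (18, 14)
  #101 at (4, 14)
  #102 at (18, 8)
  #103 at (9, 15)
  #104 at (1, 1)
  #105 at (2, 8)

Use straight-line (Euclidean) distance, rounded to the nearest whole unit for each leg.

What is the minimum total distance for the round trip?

There are 60 distinct closed tours to check (reversals are equivalent).
Hub-#101-#102-#103-#104-#105-Hub: 14+15+11+16+7+17 = 80
Hub-#101-#102-#103-#105-#104-Hub: 14+15+11+10+7+21 = 78
Hub-#101-#102-#104-#103-#105-Hub: 14+15+18+16+10+17 = 90
Hub-#101-#102-#104-#105-#103-Hub: 14+15+18+7+10+9 = 73
Hub-#101-#102-#105-#103-#104-Hub: 14+15+16+10+16+21 = 92
Hub-#101-#102-#105-#104-#103-Hub: 14+15+16+7+16+9 = 77
Hub-#101-#103-#102-#104-#105-Hub: 14+5+11+18+7+17 = 72
Hub-#101-#103-#102-#105-#104-Hub: 14+5+11+16+7+21 = 74
Hub-#101-#103-#104-#102-#105-Hub: 14+5+16+18+16+17 = 86
Hub-#101-#103-#104-#105-#102-Hub: 14+5+16+7+16+6 = 64
Hub-#101-#103-#105-#102-#104-Hub: 14+5+10+16+18+21 = 84
Hub-#101-#103-#105-#104-#102-Hub: 14+5+10+7+18+6 = 60
Hub-#101-#104-#102-#103-#105-Hub: 14+13+18+11+10+17 = 83
Hub-#101-#104-#102-#105-#103-Hub: 14+13+18+16+10+9 = 80
… (46 more)
Hub-#102-#104-#105-#101-#103-Hub: 6+18+7+6+5+9 = 51  ← best
The minimum is 51.
One optimal route: Hub → #102 → #104 → #105 → #101 → #103 → Hub (or its reverse).

Minimum total distance: 51.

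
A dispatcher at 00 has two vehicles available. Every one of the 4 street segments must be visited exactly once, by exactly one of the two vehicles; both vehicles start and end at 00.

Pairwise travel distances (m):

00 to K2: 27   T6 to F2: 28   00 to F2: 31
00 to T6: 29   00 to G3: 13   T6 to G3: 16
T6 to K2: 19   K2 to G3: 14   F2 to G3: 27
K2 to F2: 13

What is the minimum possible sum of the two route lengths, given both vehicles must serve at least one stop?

Minimum combined distance: 118 m.

Try each way of splitting the stops between the two vehicles (each non-empty) and, for each split, find the best tour for each vehicle:
  {T6} + {K2, F2, G3}: 58 + 71 = 129
  {K2} + {T6, F2, G3}: 54 + 88 = 142
  {T6, K2} + {F2, G3}: 75 + 71 = 146
  {F2} + {T6, K2, G3}: 62 + 75 = 137
  {T6, F2} + {K2, G3}: 88 + 54 = 142
  {K2, F2} + {T6, G3}: 71 + 58 = 129
  … (7 splits in total)
  {T6, K2, F2} + {G3}: 92 + 26 = 118  ← best
Best: vehicle 1 00 → T6 → K2 → F2 → 00 = 92; vehicle 2 00 → G3 → 00 = 26; combined 118.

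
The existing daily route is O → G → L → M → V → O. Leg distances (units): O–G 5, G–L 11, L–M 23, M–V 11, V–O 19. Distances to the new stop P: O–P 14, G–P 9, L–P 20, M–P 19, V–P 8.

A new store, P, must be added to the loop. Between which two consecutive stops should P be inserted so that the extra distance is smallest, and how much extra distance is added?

Insertion cost between consecutive stops i–j is d(i,P) + d(P,j) − d(i,j):
  between O and G: 14 + 9 − 5 = 18
  between G and L: 9 + 20 − 11 = 18
  between L and M: 20 + 19 − 23 = 16
  between M and V: 19 + 8 − 11 = 16
  between V and O: 8 + 14 − 19 = 3
Cheapest insertion is between V and O, adding 3.
New total = 69 + 3 = 72.

Adding 3 by placing P on the V–O leg.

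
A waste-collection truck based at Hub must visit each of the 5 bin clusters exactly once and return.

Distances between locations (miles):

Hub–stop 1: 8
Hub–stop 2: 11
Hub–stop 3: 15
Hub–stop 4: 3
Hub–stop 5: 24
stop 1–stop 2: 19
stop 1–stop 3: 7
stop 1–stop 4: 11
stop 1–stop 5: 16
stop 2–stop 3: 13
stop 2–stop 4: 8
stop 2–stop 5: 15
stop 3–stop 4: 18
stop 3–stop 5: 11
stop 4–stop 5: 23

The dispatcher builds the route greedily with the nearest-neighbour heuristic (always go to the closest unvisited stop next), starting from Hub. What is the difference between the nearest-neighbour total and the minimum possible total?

The nearest-neighbour route is 19 miles longer than optimal.

Hub: stop 4=3, stop 1=8, stop 2=11, stop 3=15, stop 5=24 ⇒ stop 4
stop 4: stop 2=8, stop 1=11, stop 3=18, stop 5=23 ⇒ stop 2
stop 2: stop 3=13, stop 5=15, stop 1=19 ⇒ stop 3
stop 3: stop 1=7, stop 5=11 ⇒ stop 1
stop 1: stop 5=16 ⇒ stop 5
NN route Hub → stop 4 → stop 2 → stop 3 → stop 1 → stop 5 → Hub costs 71.
Optimal: Hub → stop 1 → stop 3 → stop 5 → stop 2 → stop 4 → Hub costs 52 (by enumerating all 60 distinct tours).
Excess = 71 − 52 = 19.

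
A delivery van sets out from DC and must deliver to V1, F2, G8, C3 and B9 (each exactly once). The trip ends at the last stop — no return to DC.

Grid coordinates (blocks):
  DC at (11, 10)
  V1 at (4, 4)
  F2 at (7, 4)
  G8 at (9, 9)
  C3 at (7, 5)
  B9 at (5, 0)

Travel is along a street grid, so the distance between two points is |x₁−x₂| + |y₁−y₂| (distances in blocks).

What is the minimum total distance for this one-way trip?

18 blocks — the minimum one-way total.

There are 5! = 120 possible orderings.
DC→V1→F2→G8→C3→B9: 13+3+7+6+7 = 36
DC→V1→F2→G8→B9→C3: 13+3+7+13+7 = 43
DC→V1→F2→C3→G8→B9: 13+3+1+6+13 = 36
DC→V1→F2→C3→B9→G8: 13+3+1+7+13 = 37
DC→V1→F2→B9→G8→C3: 13+3+6+13+6 = 41
DC→V1→F2→B9→C3→G8: 13+3+6+7+6 = 35
DC→V1→G8→F2→C3→B9: 13+10+7+1+7 = 38
DC→V1→G8→F2→B9→C3: 13+10+7+6+7 = 43
DC→V1→G8→C3→F2→B9: 13+10+6+1+6 = 36
DC→V1→G8→C3→B9→F2: 13+10+6+7+6 = 42
DC→V1→G8→B9→F2→C3: 13+10+13+6+1 = 43
DC→V1→G8→B9→C3→F2: 13+10+13+7+1 = 44
DC→V1→C3→F2→G8→B9: 13+4+1+7+13 = 38
DC→V1→C3→F2→B9→G8: 13+4+1+6+13 = 37
… (106 more)
DC→G8→C3→F2→V1→B9: 3+6+1+3+5 = 18  ← best
The minimum is 18.
One shortest path: DC → G8 → C3 → F2 → V1 → B9.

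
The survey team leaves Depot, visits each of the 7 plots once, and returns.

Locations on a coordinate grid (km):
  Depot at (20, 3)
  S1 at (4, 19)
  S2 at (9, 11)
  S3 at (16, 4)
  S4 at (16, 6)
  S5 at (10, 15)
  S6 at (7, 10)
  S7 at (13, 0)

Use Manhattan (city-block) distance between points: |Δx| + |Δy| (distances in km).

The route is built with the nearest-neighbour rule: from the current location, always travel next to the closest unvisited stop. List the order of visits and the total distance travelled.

At Depot the remaining stops are S3 5, S4 7, S7 10, S2 19, S6 20, S5 22, S1 32; go to S3.
At S3 the remaining stops are S4 2, S7 7, S2 14, S6 15, S5 17, S1 27; go to S4.
At S4 the remaining stops are S7 9, S2 12, S6 13, S5 15, S1 25; go to S7.
At S7 the remaining stops are S2 15, S6 16, S5 18, S1 28; go to S2.
At S2 the remaining stops are S6 3, S5 5, S1 13; go to S6.
At S6 the remaining stops are S5 8, S1 12; go to S5.
At S5 the remaining stops are S1 10; go to S1.
Return S1→Depot: 32.
Total = 5 + 2 + 9 + 15 + 3 + 8 + 10 + 32 = 84.

84 km along Depot → S3 → S4 → S7 → S2 → S6 → S5 → S1 → Depot.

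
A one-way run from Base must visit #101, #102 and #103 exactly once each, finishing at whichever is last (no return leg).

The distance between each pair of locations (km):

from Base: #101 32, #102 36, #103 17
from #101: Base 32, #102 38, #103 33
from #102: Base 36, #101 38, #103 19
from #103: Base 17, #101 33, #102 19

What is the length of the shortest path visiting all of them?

There are 3! = 6 possible orderings.
Base - #101 - #102 - #103: 32+38+19 = 89
Base - #101 - #103 - #102: 32+33+19 = 84
Base - #102 - #101 - #103: 36+38+33 = 107
Base - #102 - #103 - #101: 36+19+33 = 88
Base - #103 - #101 - #102: 17+33+38 = 88
Base - #103 - #102 - #101: 17+19+38 = 74
The minimum is 74.
One shortest path: Base → #103 → #102 → #101.

Minimum one-way distance = 74 km.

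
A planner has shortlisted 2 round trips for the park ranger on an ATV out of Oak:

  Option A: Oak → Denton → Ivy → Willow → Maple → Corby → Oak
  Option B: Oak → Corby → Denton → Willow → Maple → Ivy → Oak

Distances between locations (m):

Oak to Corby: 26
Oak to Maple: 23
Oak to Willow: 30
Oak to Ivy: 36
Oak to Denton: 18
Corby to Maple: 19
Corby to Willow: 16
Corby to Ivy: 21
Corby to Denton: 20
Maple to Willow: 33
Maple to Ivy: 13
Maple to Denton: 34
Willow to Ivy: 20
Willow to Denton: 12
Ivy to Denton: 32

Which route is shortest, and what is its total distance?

Shortest is Option B, total 140 m.

Option A: 18 + 32 + 20 + 33 + 19 + 26 = 148
Option B: 26 + 20 + 12 + 33 + 13 + 36 = 140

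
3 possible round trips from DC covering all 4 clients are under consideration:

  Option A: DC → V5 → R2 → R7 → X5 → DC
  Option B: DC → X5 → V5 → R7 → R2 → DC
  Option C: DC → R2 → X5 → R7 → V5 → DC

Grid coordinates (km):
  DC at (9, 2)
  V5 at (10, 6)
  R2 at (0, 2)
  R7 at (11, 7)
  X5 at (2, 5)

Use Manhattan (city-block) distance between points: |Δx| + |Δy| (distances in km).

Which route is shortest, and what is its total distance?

Option A: 5 + 14 + 16 + 11 + 10 = 56
Option B: 10 + 9 + 2 + 16 + 9 = 46
Option C: 9 + 5 + 11 + 2 + 5 = 32

Shortest is Option C, total 32 km.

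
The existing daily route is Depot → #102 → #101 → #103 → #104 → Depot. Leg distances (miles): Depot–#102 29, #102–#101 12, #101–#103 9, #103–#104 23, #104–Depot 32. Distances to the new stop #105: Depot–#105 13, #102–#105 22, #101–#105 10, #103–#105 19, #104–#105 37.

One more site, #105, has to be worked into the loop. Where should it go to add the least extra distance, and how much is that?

Insertion cost between consecutive stops i–j is d(i,#105) + d(#105,j) − d(i,j):
  between Depot and #102: 13 + 22 − 29 = 6
  between #102 and #101: 22 + 10 − 12 = 20
  between #101 and #103: 10 + 19 − 9 = 20
  between #103 and #104: 19 + 37 − 23 = 33
  between #104 and Depot: 37 + 13 − 32 = 18
Cheapest insertion is between Depot and #102, adding 6.
New total = 105 + 6 = 111.

Minimum extra distance: 6 miles, inserting #105 between Depot and #102.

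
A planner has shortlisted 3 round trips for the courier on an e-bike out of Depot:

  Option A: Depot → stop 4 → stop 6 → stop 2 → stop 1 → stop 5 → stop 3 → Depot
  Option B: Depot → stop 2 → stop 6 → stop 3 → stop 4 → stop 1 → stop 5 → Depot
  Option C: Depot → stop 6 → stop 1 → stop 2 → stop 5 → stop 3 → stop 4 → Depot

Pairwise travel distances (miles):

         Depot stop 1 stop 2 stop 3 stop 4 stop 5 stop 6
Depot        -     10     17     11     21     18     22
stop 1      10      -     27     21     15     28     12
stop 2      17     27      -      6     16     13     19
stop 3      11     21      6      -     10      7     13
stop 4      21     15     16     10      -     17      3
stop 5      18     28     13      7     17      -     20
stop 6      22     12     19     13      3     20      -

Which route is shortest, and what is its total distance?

Shortest is Option C, total 112 miles.

Option A: 21 + 3 + 19 + 27 + 28 + 7 + 11 = 116
Option B: 17 + 19 + 13 + 10 + 15 + 28 + 18 = 120
Option C: 22 + 12 + 27 + 13 + 7 + 10 + 21 = 112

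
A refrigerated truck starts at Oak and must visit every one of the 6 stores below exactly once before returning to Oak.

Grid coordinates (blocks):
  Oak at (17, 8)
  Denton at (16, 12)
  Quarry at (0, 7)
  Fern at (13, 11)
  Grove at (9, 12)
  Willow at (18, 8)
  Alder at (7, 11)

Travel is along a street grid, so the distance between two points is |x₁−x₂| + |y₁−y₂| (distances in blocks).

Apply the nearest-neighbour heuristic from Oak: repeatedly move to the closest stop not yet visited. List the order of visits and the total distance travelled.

Oak → [Willow:1 / Denton:5 / Fern:7 / Grove:12 / Alder:13 / Quarry:18] → Willow (1)
Willow → [Denton:6 / Fern:8 / Grove:13 / Alder:14 / Quarry:19] → Denton (6)
Denton → [Fern:4 / Grove:7 / Alder:10 / Quarry:21] → Fern (4)
Fern → [Grove:5 / Alder:6 / Quarry:17] → Grove (5)
Grove → [Alder:3 / Quarry:14] → Alder (3)
Alder → [Quarry:11] → Quarry (11)
Return Quarry→Oak: 18.
Total = 1 + 6 + 4 + 5 + 3 + 11 + 18 = 48.

Total distance 48 blocks via the nearest-neighbour route Oak → Willow → Denton → Fern → Grove → Alder → Quarry → Oak.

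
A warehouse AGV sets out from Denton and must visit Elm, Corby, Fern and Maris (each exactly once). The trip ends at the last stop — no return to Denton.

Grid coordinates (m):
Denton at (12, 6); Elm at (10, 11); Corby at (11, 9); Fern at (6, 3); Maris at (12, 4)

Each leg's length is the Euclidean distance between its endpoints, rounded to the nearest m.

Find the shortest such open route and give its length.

There are 4! = 24 possible orderings.
Denton→Elm→Corby→Fern→Maris: 5+2+8+6 = 21
Denton→Elm→Corby→Maris→Fern: 5+2+5+6 = 18
Denton→Elm→Fern→Corby→Maris: 5+9+8+5 = 27
Denton→Elm→Fern→Maris→Corby: 5+9+6+5 = 25
Denton→Elm→Maris→Corby→Fern: 5+7+5+8 = 25
Denton→Elm→Maris→Fern→Corby: 5+7+6+8 = 26
Denton→Corby→Elm→Fern→Maris: 3+2+9+6 = 20
Denton→Corby→Elm→Maris→Fern: 3+2+7+6 = 18
Denton→Corby→Fern→Elm→Maris: 3+8+9+7 = 27
Denton→Corby→Fern→Maris→Elm: 3+8+6+7 = 24
Denton→Corby→Maris→Elm→Fern: 3+5+7+9 = 24
Denton→Corby→Maris→Fern→Elm: 3+5+6+9 = 23
Denton→Fern→Elm→Corby→Maris: 7+9+2+5 = 23
Denton→Fern→Elm→Maris→Corby: 7+9+7+5 = 28
… (10 more)
The minimum is 18.
One shortest path: Denton → Elm → Corby → Maris → Fern.

Shortest open route: 18 m.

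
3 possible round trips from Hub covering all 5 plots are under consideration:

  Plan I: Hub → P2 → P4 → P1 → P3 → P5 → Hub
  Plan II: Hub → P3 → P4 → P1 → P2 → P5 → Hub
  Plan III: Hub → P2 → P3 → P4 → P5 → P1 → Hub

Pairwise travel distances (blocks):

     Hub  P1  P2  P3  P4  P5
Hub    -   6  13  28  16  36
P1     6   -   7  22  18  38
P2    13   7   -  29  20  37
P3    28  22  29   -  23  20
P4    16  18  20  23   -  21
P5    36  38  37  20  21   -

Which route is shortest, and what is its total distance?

Plan I: 13 + 20 + 18 + 22 + 20 + 36 = 129
Plan II: 28 + 23 + 18 + 7 + 37 + 36 = 149
Plan III: 13 + 29 + 23 + 21 + 38 + 6 = 130

Shortest is Plan I, total 129 blocks.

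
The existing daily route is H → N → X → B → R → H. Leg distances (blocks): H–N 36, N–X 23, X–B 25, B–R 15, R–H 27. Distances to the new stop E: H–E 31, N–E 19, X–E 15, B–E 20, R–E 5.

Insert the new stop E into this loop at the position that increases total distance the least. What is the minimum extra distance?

+9 blocks — insert E between R and H.

Insertion cost between consecutive stops i–j is d(i,E) + d(E,j) − d(i,j):
  between H and N: 31 + 19 − 36 = 14
  between N and X: 19 + 15 − 23 = 11
  between X and B: 15 + 20 − 25 = 10
  between B and R: 20 + 5 − 15 = 10
  between R and H: 5 + 31 − 27 = 9
Cheapest insertion is between R and H, adding 9.
New total = 126 + 9 = 135.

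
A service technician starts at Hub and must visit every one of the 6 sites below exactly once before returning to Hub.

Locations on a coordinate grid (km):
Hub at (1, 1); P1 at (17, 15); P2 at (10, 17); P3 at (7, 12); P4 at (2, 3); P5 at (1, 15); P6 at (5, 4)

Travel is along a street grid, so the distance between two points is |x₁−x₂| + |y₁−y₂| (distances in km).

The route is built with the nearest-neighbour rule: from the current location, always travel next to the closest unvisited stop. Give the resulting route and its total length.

Total distance 64 km via the nearest-neighbour route Hub → P4 → P6 → P3 → P2 → P1 → P5 → Hub.

From Hub: distances to unvisited — P4=3, P6=7, P5=14, P3=17, P2=25, P1=30. Nearest is P4 (3).
From P4: distances to unvisited — P6=4, P5=13, P3=14, P2=22, P1=27. Nearest is P6 (4).
From P6: distances to unvisited — P3=10, P5=15, P2=18, P1=23. Nearest is P3 (10).
From P3: distances to unvisited — P2=8, P5=9, P1=13. Nearest is P2 (8).
From P2: distances to unvisited — P1=9, P5=11. Nearest is P1 (9).
From P1: distances to unvisited — P5=16. Nearest is P5 (16).
Return P5→Hub: 14.
Total = 3 + 4 + 10 + 8 + 9 + 16 + 14 = 64.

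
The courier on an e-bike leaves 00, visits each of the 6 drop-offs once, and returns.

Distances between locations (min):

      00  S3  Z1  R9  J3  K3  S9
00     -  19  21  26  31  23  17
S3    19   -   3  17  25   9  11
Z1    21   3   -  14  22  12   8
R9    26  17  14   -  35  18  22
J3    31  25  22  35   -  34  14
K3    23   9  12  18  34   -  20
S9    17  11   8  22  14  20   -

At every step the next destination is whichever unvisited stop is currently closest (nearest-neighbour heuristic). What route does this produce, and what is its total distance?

00 → [S9:17 / S3:19 / Z1:21 / K3:23 / R9:26 / J3:31] → S9 (17)
S9 → [Z1:8 / S3:11 / J3:14 / K3:20 / R9:22] → Z1 (8)
Z1 → [S3:3 / K3:12 / R9:14 / J3:22] → S3 (3)
S3 → [K3:9 / R9:17 / J3:25] → K3 (9)
K3 → [R9:18 / J3:34] → R9 (18)
R9 → [J3:35] → J3 (35)
Return J3→00: 31.
Total = 17 + 8 + 3 + 9 + 18 + 35 + 31 = 121.

121 min along 00 → S9 → Z1 → S3 → K3 → R9 → J3 → 00.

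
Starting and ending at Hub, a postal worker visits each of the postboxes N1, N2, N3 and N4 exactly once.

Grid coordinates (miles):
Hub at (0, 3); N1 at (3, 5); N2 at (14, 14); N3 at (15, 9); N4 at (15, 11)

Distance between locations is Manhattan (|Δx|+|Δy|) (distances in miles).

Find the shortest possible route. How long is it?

Hub → N1 → N2 → N3 → N4 → Hub: 5+20+6+2+23 = 56
Hub → N1 → N2 → N4 → N3 → Hub: 5+20+4+2+21 = 52
Hub → N1 → N3 → N2 → N4 → Hub: 5+16+6+4+23 = 54
Hub → N1 → N3 → N4 → N2 → Hub: 5+16+2+4+25 = 52
Hub → N1 → N4 → N2 → N3 → Hub: 5+18+4+6+21 = 54
Hub → N1 → N4 → N3 → N2 → Hub: 5+18+2+6+25 = 56
Hub → N2 → N1 → N3 → N4 → Hub: 25+20+16+2+23 = 86
Hub → N2 → N1 → N4 → N3 → Hub: 25+20+18+2+21 = 86
Hub → N2 → N3 → N1 → N4 → Hub: 25+6+16+18+23 = 88
Hub → N2 → N4 → N1 → N3 → Hub: 25+4+18+16+21 = 84
Hub → N3 → N1 → N2 → N4 → Hub: 21+16+20+4+23 = 84
Hub → N3 → N2 → N1 → N4 → Hub: 21+6+20+18+23 = 88
The minimum is 52.
One optimal route: Hub → N1 → N2 → N4 → N3 → Hub (or its reverse).

52 miles — the shortest possible round trip.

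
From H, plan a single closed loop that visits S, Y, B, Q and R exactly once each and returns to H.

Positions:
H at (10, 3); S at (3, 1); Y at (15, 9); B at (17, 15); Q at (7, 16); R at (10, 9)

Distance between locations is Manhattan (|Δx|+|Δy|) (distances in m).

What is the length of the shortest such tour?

Minimum total distance: 58 m.

H-S-Y-B-Q-R-H: 9+20+8+11+10+6 = 64
H-S-Y-B-R-Q-H: 9+20+8+13+10+16 = 76
H-S-Y-Q-B-R-H: 9+20+15+11+13+6 = 74
H-S-Y-Q-R-B-H: 9+20+15+10+13+19 = 86
H-S-Y-R-B-Q-H: 9+20+5+13+11+16 = 74
H-S-Y-R-Q-B-H: 9+20+5+10+11+19 = 74
H-S-B-Y-Q-R-H: 9+28+8+15+10+6 = 76
H-S-B-Y-R-Q-H: 9+28+8+5+10+16 = 76
H-S-B-Q-Y-R-H: 9+28+11+15+5+6 = 74
H-S-B-Q-R-Y-H: 9+28+11+10+5+11 = 74
H-S-B-R-Y-Q-H: 9+28+13+5+15+16 = 86
H-S-B-R-Q-Y-H: 9+28+13+10+15+11 = 86
H-S-Q-Y-B-R-H: 9+19+15+8+13+6 = 70
H-S-Q-Y-R-B-H: 9+19+15+5+13+19 = 80
… (46 more)
H-S-Q-B-Y-R-H: 9+19+11+8+5+6 = 58  ← best
The minimum is 58.
One optimal route: H → S → Q → B → Y → R → H (or its reverse).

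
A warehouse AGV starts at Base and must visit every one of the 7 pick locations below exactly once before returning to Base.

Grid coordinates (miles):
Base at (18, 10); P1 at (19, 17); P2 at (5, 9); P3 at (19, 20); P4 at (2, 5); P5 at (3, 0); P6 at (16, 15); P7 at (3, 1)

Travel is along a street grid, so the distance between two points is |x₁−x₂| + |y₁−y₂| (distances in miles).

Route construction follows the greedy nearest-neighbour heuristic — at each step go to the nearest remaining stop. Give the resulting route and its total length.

Total distance 78 miles via the nearest-neighbour route Base → P6 → P1 → P3 → P2 → P4 → P7 → P5 → Base.

From Base: distances to unvisited — P6=7, P1=8, P3=11, P2=14, P4=21, P7=24, P5=25. Nearest is P6 (7).
From P6: distances to unvisited — P1=5, P3=8, P2=17, P4=24, P7=27, P5=28. Nearest is P1 (5).
From P1: distances to unvisited — P3=3, P2=22, P4=29, P7=32, P5=33. Nearest is P3 (3).
From P3: distances to unvisited — P2=25, P4=32, P7=35, P5=36. Nearest is P2 (25).
From P2: distances to unvisited — P4=7, P7=10, P5=11. Nearest is P4 (7).
From P4: distances to unvisited — P7=5, P5=6. Nearest is P7 (5).
From P7: distances to unvisited — P5=1. Nearest is P5 (1).
Return P5→Base: 25.
Total = 7 + 5 + 3 + 25 + 7 + 5 + 1 + 25 = 78.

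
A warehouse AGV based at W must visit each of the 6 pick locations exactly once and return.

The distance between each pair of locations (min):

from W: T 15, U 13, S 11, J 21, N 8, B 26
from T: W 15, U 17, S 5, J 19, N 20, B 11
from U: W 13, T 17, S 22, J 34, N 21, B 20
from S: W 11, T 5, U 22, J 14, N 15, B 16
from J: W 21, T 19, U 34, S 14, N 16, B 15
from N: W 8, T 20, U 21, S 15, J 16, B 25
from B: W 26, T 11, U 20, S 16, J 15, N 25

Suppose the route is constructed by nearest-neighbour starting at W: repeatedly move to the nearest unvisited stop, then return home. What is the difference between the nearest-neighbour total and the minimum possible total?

W: N=8, S=11, U=13, T=15, J=21, B=26 ⇒ N
N: S=15, J=16, T=20, U=21, B=25 ⇒ S
S: T=5, J=14, B=16, U=22 ⇒ T
T: B=11, U=17, J=19 ⇒ B
B: J=15, U=20 ⇒ J
J: U=34 ⇒ U
NN route W → N → S → T → B → J → U → W costs 101.
Optimal: W → U → B → T → S → J → N → W costs 87 (by enumerating all 360 distinct tours).
Excess = 101 − 87 = 14.

The nearest-neighbour route is 14 min longer than optimal.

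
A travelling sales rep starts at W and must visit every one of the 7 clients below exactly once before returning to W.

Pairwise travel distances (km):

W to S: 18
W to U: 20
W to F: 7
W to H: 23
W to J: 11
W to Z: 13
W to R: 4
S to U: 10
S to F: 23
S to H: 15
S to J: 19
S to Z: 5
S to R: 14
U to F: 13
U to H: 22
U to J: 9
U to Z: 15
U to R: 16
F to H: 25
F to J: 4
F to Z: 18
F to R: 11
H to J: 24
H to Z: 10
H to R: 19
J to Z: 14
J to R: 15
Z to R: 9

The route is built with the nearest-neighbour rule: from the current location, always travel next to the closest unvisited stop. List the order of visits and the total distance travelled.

Total distance 89 km via the nearest-neighbour route W → R → Z → S → U → J → F → H → W.

At W the remaining stops are R 4, F 7, J 11, Z 13, S 18, U 20, H 23; go to R.
At R the remaining stops are Z 9, F 11, S 14, J 15, U 16, H 19; go to Z.
At Z the remaining stops are S 5, H 10, J 14, U 15, F 18; go to S.
At S the remaining stops are U 10, H 15, J 19, F 23; go to U.
At U the remaining stops are J 9, F 13, H 22; go to J.
At J the remaining stops are F 4, H 24; go to F.
At F the remaining stops are H 25; go to H.
Return H→W: 23.
Total = 4 + 9 + 5 + 10 + 9 + 4 + 25 + 23 = 89.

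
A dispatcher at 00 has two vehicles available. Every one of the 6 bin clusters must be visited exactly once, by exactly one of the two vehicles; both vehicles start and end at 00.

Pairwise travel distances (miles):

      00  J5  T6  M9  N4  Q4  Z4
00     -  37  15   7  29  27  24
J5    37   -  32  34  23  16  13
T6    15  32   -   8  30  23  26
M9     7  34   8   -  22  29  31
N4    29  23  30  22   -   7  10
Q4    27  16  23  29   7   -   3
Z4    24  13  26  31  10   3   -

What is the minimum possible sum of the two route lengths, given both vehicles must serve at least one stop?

Minimum combined distance: 113 miles.

Check every non-empty split of the stops between the two vehicles; for each half take its own optimal tour:
  {J5} + {T6, M9, N4, Q4, Z4}: 74 + 79 = 153
  {T6} + {J5, M9, N4, Q4, Z4}: 30 + 89 = 119
  {J5, T6} + {M9, N4, Q4, Z4}: 84 + 63 = 147
  {M9} + {J5, T6, N4, Q4, Z4}: 14 + 99 = 113
  {J5, M9} + {T6, N4, Q4, Z4}: 78 + 79 = 157
  {T6, M9} + {J5, N4, Q4, Z4}: 30 + 89 = 119
  … (31 splits in total)
Best: vehicle 1 00 → M9 → 00 = 14; vehicle 2 00 → T6 → J5 → Z4 → Q4 → N4 → 00 = 99; combined 113.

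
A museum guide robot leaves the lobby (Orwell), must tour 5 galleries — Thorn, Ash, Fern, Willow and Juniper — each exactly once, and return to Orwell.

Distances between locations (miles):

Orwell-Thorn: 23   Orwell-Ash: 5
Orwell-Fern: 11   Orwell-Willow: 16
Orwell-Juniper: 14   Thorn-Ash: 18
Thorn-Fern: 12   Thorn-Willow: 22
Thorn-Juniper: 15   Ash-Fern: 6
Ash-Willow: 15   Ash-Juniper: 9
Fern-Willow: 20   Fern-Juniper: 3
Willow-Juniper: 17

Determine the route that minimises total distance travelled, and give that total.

There are 60 distinct closed tours to check (reversals are equivalent).
Orwell→Thorn→Ash→Fern→Willow→Juniper→Orwell: 23+18+6+20+17+14 = 98
Orwell→Thorn→Ash→Fern→Juniper→Willow→Orwell: 23+18+6+3+17+16 = 83
Orwell→Thorn→Ash→Willow→Fern→Juniper→Orwell: 23+18+15+20+3+14 = 93
Orwell→Thorn→Ash→Willow→Juniper→Fern→Orwell: 23+18+15+17+3+11 = 87
Orwell→Thorn→Ash→Juniper→Fern→Willow→Orwell: 23+18+9+3+20+16 = 89
Orwell→Thorn→Ash→Juniper→Willow→Fern→Orwell: 23+18+9+17+20+11 = 98
Orwell→Thorn→Fern→Ash→Willow→Juniper→Orwell: 23+12+6+15+17+14 = 87
Orwell→Thorn→Fern→Ash→Juniper→Willow→Orwell: 23+12+6+9+17+16 = 83
Orwell→Thorn→Fern→Willow→Ash→Juniper→Orwell: 23+12+20+15+9+14 = 93
Orwell→Thorn→Fern→Willow→Juniper→Ash→Orwell: 23+12+20+17+9+5 = 86
Orwell→Thorn→Fern→Juniper→Ash→Willow→Orwell: 23+12+3+9+15+16 = 78
Orwell→Thorn→Fern→Juniper→Willow→Ash→Orwell: 23+12+3+17+15+5 = 75
Orwell→Thorn→Willow→Ash→Fern→Juniper→Orwell: 23+22+15+6+3+14 = 83
Orwell→Thorn→Willow→Ash→Juniper→Fern→Orwell: 23+22+15+9+3+11 = 83
… (46 more)
Orwell→Ash→Fern→Juniper→Thorn→Willow→Orwell: 5+6+3+15+22+16 = 67  ← best
The minimum is 67.
One optimal route: Orwell → Ash → Fern → Juniper → Thorn → Willow → Orwell (or its reverse).

Shortest round trip = 67 miles.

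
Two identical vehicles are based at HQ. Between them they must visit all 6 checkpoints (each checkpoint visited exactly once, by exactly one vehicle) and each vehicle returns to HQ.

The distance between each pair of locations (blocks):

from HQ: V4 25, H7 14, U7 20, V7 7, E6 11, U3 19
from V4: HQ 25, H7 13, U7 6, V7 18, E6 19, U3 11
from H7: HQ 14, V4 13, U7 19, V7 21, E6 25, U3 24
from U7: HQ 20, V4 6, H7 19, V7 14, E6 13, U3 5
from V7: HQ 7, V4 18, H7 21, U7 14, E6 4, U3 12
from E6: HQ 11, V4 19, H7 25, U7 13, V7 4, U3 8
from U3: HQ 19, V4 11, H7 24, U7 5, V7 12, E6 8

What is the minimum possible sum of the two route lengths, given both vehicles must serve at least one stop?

Check every non-empty split of the stops between the two vehicles; for each half take its own optimal tour:
  {V4} + {H7, U7, V7, E6, U3}: 50 + 57 = 107
  {H7} + {V4, U7, V7, E6, U3}: 28 + 55 = 83
  {V4, H7} + {U7, V7, E6, U3}: 52 + 44 = 96
  {U7} + {V4, H7, V7, E6, U3}: 40 + 57 = 97
  {V4, U7} + {H7, V7, E6, U3}: 51 + 57 = 108
  {H7, U7} + {V4, V7, E6, U3}: 53 + 55 = 108
  … (31 splits in total)
  {V7} + {V4, H7, U7, E6, U3}: 14 + 57 = 71  ← best
Best: vehicle 1 HQ → V7 → HQ = 14; vehicle 2 HQ → H7 → V4 → U7 → U3 → E6 → HQ = 57; combined 71.

71 blocks — the smallest possible combined total.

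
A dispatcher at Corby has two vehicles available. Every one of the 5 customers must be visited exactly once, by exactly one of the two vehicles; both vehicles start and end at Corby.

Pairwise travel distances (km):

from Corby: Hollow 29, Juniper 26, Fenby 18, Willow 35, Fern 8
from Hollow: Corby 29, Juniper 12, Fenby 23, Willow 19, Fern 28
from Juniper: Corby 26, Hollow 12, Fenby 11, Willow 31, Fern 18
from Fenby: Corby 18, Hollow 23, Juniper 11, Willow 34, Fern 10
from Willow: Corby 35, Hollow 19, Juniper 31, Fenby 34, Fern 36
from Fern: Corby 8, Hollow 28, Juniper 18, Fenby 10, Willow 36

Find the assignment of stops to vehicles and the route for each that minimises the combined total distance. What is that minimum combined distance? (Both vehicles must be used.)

Check every non-empty split of the stops between the two vehicles; for each half take its own optimal tour:
  {Hollow} + {Juniper, Fenby, Willow, Fern}: 58 + 95 = 153
  {Juniper} + {Hollow, Fenby, Willow, Fern}: 52 + 95 = 147
  {Hollow, Juniper} + {Fenby, Willow, Fern}: 67 + 87 = 154
  {Fenby} + {Hollow, Juniper, Willow, Fern}: 36 + 92 = 128
  {Hollow, Fenby} + {Juniper, Willow, Fern}: 70 + 92 = 162
  {Juniper, Fenby} + {Hollow, Willow, Fern}: 55 + 90 = 145
  … (15 splits in total)
  {Hollow, Juniper, Fenby, Willow} + {Fern}: 95 + 16 = 111  ← best
Best: vehicle 1 Corby → Fenby → Juniper → Hollow → Willow → Corby = 95; vehicle 2 Corby → Fern → Corby = 16; combined 111.

Minimum combined distance: 111 km.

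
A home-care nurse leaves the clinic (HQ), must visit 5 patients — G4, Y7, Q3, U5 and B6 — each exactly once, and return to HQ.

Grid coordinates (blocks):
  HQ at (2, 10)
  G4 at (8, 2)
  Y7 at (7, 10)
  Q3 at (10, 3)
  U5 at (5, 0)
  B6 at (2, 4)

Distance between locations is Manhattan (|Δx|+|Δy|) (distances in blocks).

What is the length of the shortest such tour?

Shortest round trip = 36 blocks.

There are 60 distinct closed tours to check (reversals are equivalent).
HQ-G4-Y7-Q3-U5-B6-HQ: 14+9+10+8+7+6 = 54
HQ-G4-Y7-Q3-B6-U5-HQ: 14+9+10+9+7+13 = 62
HQ-G4-Y7-U5-Q3-B6-HQ: 14+9+12+8+9+6 = 58
HQ-G4-Y7-U5-B6-Q3-HQ: 14+9+12+7+9+15 = 66
HQ-G4-Y7-B6-Q3-U5-HQ: 14+9+11+9+8+13 = 64
HQ-G4-Y7-B6-U5-Q3-HQ: 14+9+11+7+8+15 = 64
HQ-G4-Q3-Y7-U5-B6-HQ: 14+3+10+12+7+6 = 52
HQ-G4-Q3-Y7-B6-U5-HQ: 14+3+10+11+7+13 = 58
HQ-G4-Q3-U5-Y7-B6-HQ: 14+3+8+12+11+6 = 54
HQ-G4-Q3-U5-B6-Y7-HQ: 14+3+8+7+11+5 = 48
HQ-G4-Q3-B6-Y7-U5-HQ: 14+3+9+11+12+13 = 62
HQ-G4-Q3-B6-U5-Y7-HQ: 14+3+9+7+12+5 = 50
HQ-G4-U5-Y7-Q3-B6-HQ: 14+5+12+10+9+6 = 56
HQ-G4-U5-Y7-B6-Q3-HQ: 14+5+12+11+9+15 = 66
… (46 more)
HQ-Y7-Q3-G4-U5-B6-HQ: 5+10+3+5+7+6 = 36  ← best
The minimum is 36.
One optimal route: HQ → Y7 → Q3 → G4 → U5 → B6 → HQ (or its reverse).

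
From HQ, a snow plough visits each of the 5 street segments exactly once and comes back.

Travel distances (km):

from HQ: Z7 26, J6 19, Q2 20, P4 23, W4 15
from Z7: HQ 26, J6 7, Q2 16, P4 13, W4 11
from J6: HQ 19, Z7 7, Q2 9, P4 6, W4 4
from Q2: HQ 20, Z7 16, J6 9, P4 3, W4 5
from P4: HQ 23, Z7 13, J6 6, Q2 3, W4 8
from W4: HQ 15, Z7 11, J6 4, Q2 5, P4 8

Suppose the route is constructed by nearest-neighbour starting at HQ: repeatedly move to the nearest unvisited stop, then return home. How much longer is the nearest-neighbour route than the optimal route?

HQ: W4=15, J6=19, Q2=20, P4=23, Z7=26 ⇒ W4
W4: J6=4, Q2=5, P4=8, Z7=11 ⇒ J6
J6: P4=6, Z7=7, Q2=9 ⇒ P4
P4: Q2=3, Z7=13 ⇒ Q2
Q2: Z7=16 ⇒ Z7
NN route HQ → W4 → J6 → P4 → Q2 → Z7 → HQ costs 70.
Optimal: HQ → Z7 → J6 → P4 → Q2 → W4 → HQ costs 62 (by enumerating all 60 distinct tours).
Excess = 70 − 62 = 8.

8 km longer than the optimal tour.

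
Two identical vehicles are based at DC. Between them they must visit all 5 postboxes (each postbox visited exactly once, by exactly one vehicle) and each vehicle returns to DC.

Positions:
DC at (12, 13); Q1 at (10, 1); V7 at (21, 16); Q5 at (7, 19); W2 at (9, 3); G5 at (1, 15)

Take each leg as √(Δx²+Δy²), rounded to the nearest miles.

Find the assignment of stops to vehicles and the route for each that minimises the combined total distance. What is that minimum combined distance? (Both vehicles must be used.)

61 miles — the smallest possible combined total.

Check every non-empty split of the stops between the two vehicles; for each half take its own optimal tour:
  {Q1} + {V7, Q5, W2, G5}: 24 + 54 = 78
  {V7} + {Q1, Q5, W2, G5}: 18 + 43 = 61
  {Q1, V7} + {Q5, W2, G5}: 40 + 39 = 79
  {Q5} + {Q1, V7, W2, G5}: 16 + 55 = 71
  {Q1, Q5} + {V7, W2, G5}: 38 + 52 = 90
  {V7, Q5} + {Q1, W2, G5}: 31 + 39 = 70
  … (15 splits in total)
Best: vehicle 1 DC → V7 → DC = 18; vehicle 2 DC → Q1 → W2 → G5 → Q5 → DC = 43; combined 61.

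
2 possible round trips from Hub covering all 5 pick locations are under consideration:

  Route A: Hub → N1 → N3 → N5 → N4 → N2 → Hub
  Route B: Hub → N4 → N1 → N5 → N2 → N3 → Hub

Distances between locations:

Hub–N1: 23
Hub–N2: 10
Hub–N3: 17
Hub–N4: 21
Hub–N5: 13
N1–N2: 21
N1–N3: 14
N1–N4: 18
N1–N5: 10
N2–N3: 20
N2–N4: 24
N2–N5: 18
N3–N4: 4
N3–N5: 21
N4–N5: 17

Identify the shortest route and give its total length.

Route A: 23 + 14 + 21 + 17 + 24 + 10 = 109
Route B: 21 + 18 + 10 + 18 + 20 + 17 = 104

104 — Route B is the shortest.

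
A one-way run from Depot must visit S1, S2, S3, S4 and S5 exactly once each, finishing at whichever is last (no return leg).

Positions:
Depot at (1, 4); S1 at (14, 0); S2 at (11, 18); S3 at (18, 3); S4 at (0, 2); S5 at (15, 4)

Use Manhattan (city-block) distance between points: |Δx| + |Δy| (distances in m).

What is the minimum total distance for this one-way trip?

Minimum one-way distance = 48 m.

There are 5! = 120 possible orderings.
Depot→S1→S2→S3→S4→S5: 17+21+22+19+17 = 96
Depot→S1→S2→S3→S5→S4: 17+21+22+4+17 = 81
Depot→S1→S2→S4→S3→S5: 17+21+27+19+4 = 88
Depot→S1→S2→S4→S5→S3: 17+21+27+17+4 = 86
Depot→S1→S2→S5→S3→S4: 17+21+18+4+19 = 79
Depot→S1→S2→S5→S4→S3: 17+21+18+17+19 = 92
Depot→S1→S3→S2→S4→S5: 17+7+22+27+17 = 90
Depot→S1→S3→S2→S5→S4: 17+7+22+18+17 = 81
Depot→S1→S3→S4→S2→S5: 17+7+19+27+18 = 88
Depot→S1→S3→S4→S5→S2: 17+7+19+17+18 = 78
Depot→S1→S3→S5→S2→S4: 17+7+4+18+27 = 73
Depot→S1→S3→S5→S4→S2: 17+7+4+17+27 = 72
Depot→S1→S4→S2→S3→S5: 17+16+27+22+4 = 86
Depot→S1→S4→S2→S5→S3: 17+16+27+18+4 = 82
… (106 more)
Depot→S4→S1→S3→S5→S2: 3+16+7+4+18 = 48  ← best
The minimum is 48.
One shortest path: Depot → S4 → S1 → S3 → S5 → S2.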